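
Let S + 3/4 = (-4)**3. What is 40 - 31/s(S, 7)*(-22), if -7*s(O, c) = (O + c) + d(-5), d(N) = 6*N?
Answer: 33136/351 ≈ 94.405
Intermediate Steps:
S = -259/4 (S = -3/4 + (-4)**3 = -3/4 - 64 = -259/4 ≈ -64.750)
s(O, c) = 30/7 - O/7 - c/7 (s(O, c) = -((O + c) + 6*(-5))/7 = -((O + c) - 30)/7 = -(-30 + O + c)/7 = 30/7 - O/7 - c/7)
40 - 31/s(S, 7)*(-22) = 40 - 31/(30/7 - 1/7*(-259/4) - 1/7*7)*(-22) = 40 - 31/(30/7 + 37/4 - 1)*(-22) = 40 - 31/351/28*(-22) = 40 - 31*28/351*(-22) = 40 - 868/351*(-22) = 40 + 19096/351 = 33136/351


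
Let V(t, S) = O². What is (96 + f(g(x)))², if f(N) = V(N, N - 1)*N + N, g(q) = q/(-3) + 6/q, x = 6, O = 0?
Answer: 9025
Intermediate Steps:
V(t, S) = 0 (V(t, S) = 0² = 0)
g(q) = 6/q - q/3 (g(q) = q*(-⅓) + 6/q = -q/3 + 6/q = 6/q - q/3)
f(N) = N (f(N) = 0*N + N = 0 + N = N)
(96 + f(g(x)))² = (96 + (6/6 - ⅓*6))² = (96 + (6*(⅙) - 2))² = (96 + (1 - 2))² = (96 - 1)² = 95² = 9025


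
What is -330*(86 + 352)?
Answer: -144540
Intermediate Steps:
-330*(86 + 352) = -330*438 = -144540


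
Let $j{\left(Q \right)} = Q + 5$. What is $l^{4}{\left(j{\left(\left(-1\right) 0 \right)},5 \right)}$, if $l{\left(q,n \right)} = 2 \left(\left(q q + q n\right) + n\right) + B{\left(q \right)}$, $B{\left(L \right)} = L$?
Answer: $174900625$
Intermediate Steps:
$j{\left(Q \right)} = 5 + Q$
$l{\left(q,n \right)} = q + 2 n + 2 q^{2} + 2 n q$ ($l{\left(q,n \right)} = 2 \left(\left(q q + q n\right) + n\right) + q = 2 \left(\left(q^{2} + n q\right) + n\right) + q = 2 \left(n + q^{2} + n q\right) + q = \left(2 n + 2 q^{2} + 2 n q\right) + q = q + 2 n + 2 q^{2} + 2 n q$)
$l^{4}{\left(j{\left(\left(-1\right) 0 \right)},5 \right)} = \left(\left(5 - 0\right) + 2 \cdot 5 + 2 \left(5 - 0\right)^{2} + 2 \cdot 5 \left(5 - 0\right)\right)^{4} = \left(\left(5 + 0\right) + 10 + 2 \left(5 + 0\right)^{2} + 2 \cdot 5 \left(5 + 0\right)\right)^{4} = \left(5 + 10 + 2 \cdot 5^{2} + 2 \cdot 5 \cdot 5\right)^{4} = \left(5 + 10 + 2 \cdot 25 + 50\right)^{4} = \left(5 + 10 + 50 + 50\right)^{4} = 115^{4} = 174900625$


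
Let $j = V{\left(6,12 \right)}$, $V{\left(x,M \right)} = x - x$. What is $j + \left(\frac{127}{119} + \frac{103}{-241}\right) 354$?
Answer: $\frac{6495900}{28679} \approx 226.5$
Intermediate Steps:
$V{\left(x,M \right)} = 0$
$j = 0$
$j + \left(\frac{127}{119} + \frac{103}{-241}\right) 354 = 0 + \left(\frac{127}{119} + \frac{103}{-241}\right) 354 = 0 + \left(127 \cdot \frac{1}{119} + 103 \left(- \frac{1}{241}\right)\right) 354 = 0 + \left(\frac{127}{119} - \frac{103}{241}\right) 354 = 0 + \frac{18350}{28679} \cdot 354 = 0 + \frac{6495900}{28679} = \frac{6495900}{28679}$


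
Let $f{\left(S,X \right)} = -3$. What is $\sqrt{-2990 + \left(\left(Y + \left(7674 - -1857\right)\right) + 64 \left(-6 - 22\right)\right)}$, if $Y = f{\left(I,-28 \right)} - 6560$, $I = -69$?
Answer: $i \sqrt{1814} \approx 42.591 i$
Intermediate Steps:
$Y = -6563$ ($Y = -3 - 6560 = -6563$)
$\sqrt{-2990 + \left(\left(Y + \left(7674 - -1857\right)\right) + 64 \left(-6 - 22\right)\right)} = \sqrt{-2990 + \left(\left(-6563 + \left(7674 - -1857\right)\right) + 64 \left(-6 - 22\right)\right)} = \sqrt{-2990 + \left(\left(-6563 + \left(7674 + 1857\right)\right) + 64 \left(-28\right)\right)} = \sqrt{-2990 + \left(\left(-6563 + 9531\right) - 1792\right)} = \sqrt{-2990 + \left(2968 - 1792\right)} = \sqrt{-2990 + 1176} = \sqrt{-1814} = i \sqrt{1814}$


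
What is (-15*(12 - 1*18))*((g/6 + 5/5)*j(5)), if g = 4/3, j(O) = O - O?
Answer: 0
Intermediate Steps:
j(O) = 0
g = 4/3 (g = 4*(⅓) = 4/3 ≈ 1.3333)
(-15*(12 - 1*18))*((g/6 + 5/5)*j(5)) = (-15*(12 - 1*18))*(((4/3)/6 + 5/5)*0) = (-15*(12 - 18))*(((4/3)*(⅙) + 5*(⅕))*0) = (-15*(-6))*((2/9 + 1)*0) = 90*((11/9)*0) = 90*0 = 0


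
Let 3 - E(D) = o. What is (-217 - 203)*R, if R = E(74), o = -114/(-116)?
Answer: -24570/29 ≈ -847.24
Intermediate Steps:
o = 57/58 (o = -114*(-1/116) = 57/58 ≈ 0.98276)
E(D) = 117/58 (E(D) = 3 - 1*57/58 = 3 - 57/58 = 117/58)
R = 117/58 ≈ 2.0172
(-217 - 203)*R = (-217 - 203)*(117/58) = -420*117/58 = -24570/29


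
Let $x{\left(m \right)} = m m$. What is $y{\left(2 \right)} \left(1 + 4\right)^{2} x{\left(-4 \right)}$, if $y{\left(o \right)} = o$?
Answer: $800$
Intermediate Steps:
$x{\left(m \right)} = m^{2}$
$y{\left(2 \right)} \left(1 + 4\right)^{2} x{\left(-4 \right)} = 2 \left(1 + 4\right)^{2} \left(-4\right)^{2} = 2 \cdot 5^{2} \cdot 16 = 2 \cdot 25 \cdot 16 = 50 \cdot 16 = 800$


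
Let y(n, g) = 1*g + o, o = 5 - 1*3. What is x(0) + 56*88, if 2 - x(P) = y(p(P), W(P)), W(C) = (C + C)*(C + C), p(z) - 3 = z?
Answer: 4928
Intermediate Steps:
o = 2 (o = 5 - 3 = 2)
p(z) = 3 + z
W(C) = 4*C**2 (W(C) = (2*C)*(2*C) = 4*C**2)
y(n, g) = 2 + g (y(n, g) = 1*g + 2 = g + 2 = 2 + g)
x(P) = -4*P**2 (x(P) = 2 - (2 + 4*P**2) = 2 + (-2 - 4*P**2) = -4*P**2)
x(0) + 56*88 = -4*0**2 + 56*88 = -4*0 + 4928 = 0 + 4928 = 4928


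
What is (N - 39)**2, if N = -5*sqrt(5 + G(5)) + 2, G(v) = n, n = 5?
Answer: 1619 + 370*sqrt(10) ≈ 2789.0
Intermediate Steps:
G(v) = 5
N = 2 - 5*sqrt(10) (N = -5*sqrt(5 + 5) + 2 = -5*sqrt(10) + 2 = 2 - 5*sqrt(10) ≈ -13.811)
(N - 39)**2 = ((2 - 5*sqrt(10)) - 39)**2 = (-37 - 5*sqrt(10))**2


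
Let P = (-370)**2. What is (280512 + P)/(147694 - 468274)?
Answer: -104353/80145 ≈ -1.3021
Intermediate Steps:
P = 136900
(280512 + P)/(147694 - 468274) = (280512 + 136900)/(147694 - 468274) = 417412/(-320580) = 417412*(-1/320580) = -104353/80145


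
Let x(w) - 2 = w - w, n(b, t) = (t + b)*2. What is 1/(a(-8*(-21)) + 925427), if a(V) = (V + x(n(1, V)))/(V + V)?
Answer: 168/155471821 ≈ 1.0806e-6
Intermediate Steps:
n(b, t) = 2*b + 2*t (n(b, t) = (b + t)*2 = 2*b + 2*t)
x(w) = 2 (x(w) = 2 + (w - w) = 2 + 0 = 2)
a(V) = (2 + V)/(2*V) (a(V) = (V + 2)/(V + V) = (2 + V)/((2*V)) = (2 + V)*(1/(2*V)) = (2 + V)/(2*V))
1/(a(-8*(-21)) + 925427) = 1/((2 - 8*(-21))/(2*((-8*(-21)))) + 925427) = 1/((1/2)*(2 + 168)/168 + 925427) = 1/((1/2)*(1/168)*170 + 925427) = 1/(85/168 + 925427) = 1/(155471821/168) = 168/155471821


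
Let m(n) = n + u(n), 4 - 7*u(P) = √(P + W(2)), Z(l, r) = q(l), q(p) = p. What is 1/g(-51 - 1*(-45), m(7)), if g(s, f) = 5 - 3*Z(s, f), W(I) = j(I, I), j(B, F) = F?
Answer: 1/23 ≈ 0.043478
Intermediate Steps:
Z(l, r) = l
W(I) = I
u(P) = 4/7 - √(2 + P)/7 (u(P) = 4/7 - √(P + 2)/7 = 4/7 - √(2 + P)/7)
m(n) = 4/7 + n - √(2 + n)/7 (m(n) = n + (4/7 - √(2 + n)/7) = 4/7 + n - √(2 + n)/7)
g(s, f) = 5 - 3*s
1/g(-51 - 1*(-45), m(7)) = 1/(5 - 3*(-51 - 1*(-45))) = 1/(5 - 3*(-51 + 45)) = 1/(5 - 3*(-6)) = 1/(5 + 18) = 1/23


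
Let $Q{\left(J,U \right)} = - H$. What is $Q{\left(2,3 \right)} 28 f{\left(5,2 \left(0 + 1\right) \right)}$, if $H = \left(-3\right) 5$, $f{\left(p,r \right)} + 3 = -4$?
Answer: $-2940$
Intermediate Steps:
$f{\left(p,r \right)} = -7$ ($f{\left(p,r \right)} = -3 - 4 = -7$)
$H = -15$
$Q{\left(J,U \right)} = 15$ ($Q{\left(J,U \right)} = \left(-1\right) \left(-15\right) = 15$)
$Q{\left(2,3 \right)} 28 f{\left(5,2 \left(0 + 1\right) \right)} = 15 \cdot 28 \left(-7\right) = 420 \left(-7\right) = -2940$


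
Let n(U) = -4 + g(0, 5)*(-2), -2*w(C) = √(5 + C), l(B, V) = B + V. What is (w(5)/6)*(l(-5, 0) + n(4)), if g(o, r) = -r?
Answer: -√10/12 ≈ -0.26352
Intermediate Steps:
w(C) = -√(5 + C)/2
n(U) = 6 (n(U) = -4 - 1*5*(-2) = -4 - 5*(-2) = -4 + 10 = 6)
(w(5)/6)*(l(-5, 0) + n(4)) = (-√(5 + 5)/2/6)*((-5 + 0) + 6) = (-√10/2*(⅙))*(-5 + 6) = -√10/12*1 = -√10/12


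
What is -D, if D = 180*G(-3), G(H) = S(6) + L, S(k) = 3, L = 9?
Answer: -2160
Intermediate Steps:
G(H) = 12 (G(H) = 3 + 9 = 12)
D = 2160 (D = 180*12 = 2160)
-D = -1*2160 = -2160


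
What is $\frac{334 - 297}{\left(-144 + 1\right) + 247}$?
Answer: $\frac{37}{104} \approx 0.35577$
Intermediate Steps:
$\frac{334 - 297}{\left(-144 + 1\right) + 247} = \frac{37}{-143 + 247} = \frac{37}{104}$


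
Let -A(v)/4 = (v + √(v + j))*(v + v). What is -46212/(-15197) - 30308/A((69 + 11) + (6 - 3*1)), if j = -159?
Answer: 108411547/30242030 - 7577*I*√19/578095 ≈ 3.5848 - 0.057131*I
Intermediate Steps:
A(v) = -8*v*(v + √(-159 + v)) (A(v) = -4*(v + √(v - 159))*(v + v) = -4*(v + √(-159 + v))*2*v = -8*v*(v + √(-159 + v)))
-46212/(-15197) - 30308/A((69 + 11) + (6 - 3*1)) = -46212/(-15197) - 30308*(-1/(8*((69 + 11) + (6 - 3*1))*(((69 + 11) + (6 - 3*1)) + √(-159 + ((69 + 11) + (6 - 3*1)))))) = -46212*(-1/15197) - 30308*(-1/(8*(80 + (6 - 3))*((80 + (6 - 3)) + √(-159 + (80 + (6 - 3)))))) = 46212/15197 - 30308*(-1/(8*(80 + 3)*((80 + 3) + √(-159 + (80 + 3))))) = 46212/15197 - 30308*(-1/(664*(83 + √(-159 + 83)))) = 46212/15197 - 30308*(-1/(664*(83 + √(-76)))) = 46212/15197 - 30308*(-1/(664*(83 + 2*I*√19))) = 46212/15197 - 30308/(-55112 - 1328*I*√19)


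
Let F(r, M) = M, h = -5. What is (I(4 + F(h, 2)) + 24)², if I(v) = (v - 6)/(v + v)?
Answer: 576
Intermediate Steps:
I(v) = (-6 + v)/(2*v) (I(v) = (-6 + v)/((2*v)) = (-6 + v)*(1/(2*v)) = (-6 + v)/(2*v))
(I(4 + F(h, 2)) + 24)² = ((-6 + (4 + 2))/(2*(4 + 2)) + 24)² = ((½)*(-6 + 6)/6 + 24)² = ((½)*(⅙)*0 + 24)² = (0 + 24)² = 24² = 576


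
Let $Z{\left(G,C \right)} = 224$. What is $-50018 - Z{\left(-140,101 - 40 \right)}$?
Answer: $-50242$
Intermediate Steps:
$-50018 - Z{\left(-140,101 - 40 \right)} = -50018 - 224 = -50242$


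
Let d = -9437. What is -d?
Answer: 9437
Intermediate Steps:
-d = -1*(-9437) = 9437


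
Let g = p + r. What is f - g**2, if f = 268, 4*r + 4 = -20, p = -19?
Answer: -357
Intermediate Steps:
r = -6 (r = -1 + (1/4)*(-20) = -1 - 5 = -6)
g = -25 (g = -19 - 6 = -25)
f - g**2 = 268 - 1*(-25)**2 = 268 - 1*625 = 268 - 625 = -357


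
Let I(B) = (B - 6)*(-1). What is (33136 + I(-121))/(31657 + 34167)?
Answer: 33263/65824 ≈ 0.50533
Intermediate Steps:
I(B) = 6 - B (I(B) = (-6 + B)*(-1) = 6 - B)
(33136 + I(-121))/(31657 + 34167) = (33136 + (6 - 1*(-121)))/(31657 + 34167) = (33136 + (6 + 121))/65824 = (33136 + 127)*(1/65824) = 33263*(1/65824) = 33263/65824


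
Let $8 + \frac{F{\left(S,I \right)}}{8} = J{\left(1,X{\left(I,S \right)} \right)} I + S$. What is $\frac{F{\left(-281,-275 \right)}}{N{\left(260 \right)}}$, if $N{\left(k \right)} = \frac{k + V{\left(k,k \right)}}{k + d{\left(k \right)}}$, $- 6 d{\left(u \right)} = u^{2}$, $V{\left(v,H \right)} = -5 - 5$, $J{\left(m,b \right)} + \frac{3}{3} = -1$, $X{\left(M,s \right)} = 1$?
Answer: $- \frac{2298192}{25} \approx -91928.0$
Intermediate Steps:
$J{\left(m,b \right)} = -2$ ($J{\left(m,b \right)} = -1 - 1 = -2$)
$V{\left(v,H \right)} = -10$
$d{\left(u \right)} = - \frac{u^{2}}{6}$
$F{\left(S,I \right)} = -64 - 16 I + 8 S$ ($F{\left(S,I \right)} = -64 + 8 \left(- 2 I + S\right) = -64 + 8 \left(S - 2 I\right) = -64 - \left(- 8 S + 16 I\right) = -64 - 16 I + 8 S$)
$N{\left(k \right)} = \frac{-10 + k}{k - \frac{k^{2}}{6}}$ ($N{\left(k \right)} = \frac{k - 10}{k - \frac{k^{2}}{6}} = \frac{-10 + k}{k - \frac{k^{2}}{6}}$)
$\frac{F{\left(-281,-275 \right)}}{N{\left(260 \right)}} = \frac{-64 - -4400 + 8 \left(-281\right)}{6 \cdot \frac{1}{260} \frac{1}{-6 + 260} \left(10 - 260\right)} = \frac{-64 + 4400 - 2248}{6 \cdot \frac{1}{260} \cdot \frac{1}{254} \left(10 - 260\right)} = \frac{2088}{6 \cdot \frac{1}{260} \cdot \frac{1}{254} \left(-250\right)} = \frac{2088}{- \frac{75}{3302}} = 2088 \left(- \frac{3302}{75}\right) = - \frac{2298192}{25}$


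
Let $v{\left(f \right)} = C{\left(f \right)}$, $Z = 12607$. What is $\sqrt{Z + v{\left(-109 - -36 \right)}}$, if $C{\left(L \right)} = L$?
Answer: $\sqrt{12534} \approx 111.96$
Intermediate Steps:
$v{\left(f \right)} = f$
$\sqrt{Z + v{\left(-109 - -36 \right)}} = \sqrt{12607 - 73} = \sqrt{12534}$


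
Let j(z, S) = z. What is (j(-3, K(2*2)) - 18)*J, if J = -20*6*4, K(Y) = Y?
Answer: 10080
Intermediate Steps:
J = -480 (J = -4*30*4 = -120*4 = -480)
(j(-3, K(2*2)) - 18)*J = (-3 - 18)*(-480) = -21*(-480) = 10080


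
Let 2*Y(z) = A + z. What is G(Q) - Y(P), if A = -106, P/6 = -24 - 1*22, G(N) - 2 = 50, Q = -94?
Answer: 243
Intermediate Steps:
G(N) = 52 (G(N) = 2 + 50 = 52)
P = -276 (P = 6*(-24 - 1*22) = 6*(-24 - 22) = 6*(-46) = -276)
Y(z) = -53 + z/2 (Y(z) = (-106 + z)/2 = -53 + z/2)
G(Q) - Y(P) = 52 - (-53 + (½)*(-276)) = 52 - (-53 - 138) = 52 - 1*(-191) = 52 + 191 = 243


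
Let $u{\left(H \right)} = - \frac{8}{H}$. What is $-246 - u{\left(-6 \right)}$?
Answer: $- \frac{742}{3} \approx -247.33$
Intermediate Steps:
$-246 - u{\left(-6 \right)} = -246 - - \frac{8}{-6} = -246 - \left(-8\right) \left(- \frac{1}{6}\right) = -246 - \frac{4}{3} = - \frac{742}{3}$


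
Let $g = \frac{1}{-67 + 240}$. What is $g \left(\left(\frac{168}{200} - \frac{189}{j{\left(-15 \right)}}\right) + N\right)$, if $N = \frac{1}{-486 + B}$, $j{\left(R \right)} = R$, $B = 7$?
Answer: $\frac{160919}{2071675} \approx 0.077676$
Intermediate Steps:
$N = - \frac{1}{479}$ ($N = \frac{1}{-486 + 7} = \frac{1}{-479} = - \frac{1}{479} \approx -0.0020877$)
$g = \frac{1}{173} \approx 0.0057803$
$g \left(\left(\frac{168}{200} - \frac{189}{j{\left(-15 \right)}}\right) + N\right) = \frac{\left(\frac{168}{200} - \frac{189}{-15}\right) - \frac{1}{479}}{173} = \frac{\left(168 \cdot \frac{1}{200} - - \frac{63}{5}\right) - \frac{1}{479}}{173} = \frac{\left(\frac{21}{25} + \frac{63}{5}\right) - \frac{1}{479}}{173} = \frac{\frac{336}{25} - \frac{1}{479}}{173} = \frac{1}{173} \cdot \frac{160919}{11975} = \frac{160919}{2071675}$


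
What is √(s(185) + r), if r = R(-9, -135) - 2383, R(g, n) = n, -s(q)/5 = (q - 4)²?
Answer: I*√166323 ≈ 407.83*I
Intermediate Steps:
s(q) = -5*(-4 + q)² (s(q) = -5*(q - 4)² = -5*(-4 + q)²)
r = -2518 (r = -135 - 2383 = -2518)
√(s(185) + r) = √(-5*(-4 + 185)² - 2518) = √(-5*181² - 2518) = √(-5*32761 - 2518) = √(-163805 - 2518) = √(-166323) = I*√166323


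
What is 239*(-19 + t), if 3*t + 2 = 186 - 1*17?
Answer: 26290/3 ≈ 8763.3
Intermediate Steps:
t = 167/3 (t = -⅔ + (186 - 1*17)/3 = -⅔ + (186 - 17)/3 = -⅔ + (⅓)*169 = -⅔ + 169/3 = 167/3 ≈ 55.667)
239*(-19 + t) = 239*(-19 + 167/3) = 239*(110/3) = 26290/3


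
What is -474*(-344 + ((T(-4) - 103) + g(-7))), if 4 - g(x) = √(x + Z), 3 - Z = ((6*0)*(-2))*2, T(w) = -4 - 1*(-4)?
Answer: 209982 + 948*I ≈ 2.0998e+5 + 948.0*I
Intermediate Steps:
T(w) = 0 (T(w) = -4 + 4 = 0)
Z = 3 (Z = 3 - (6*0)*(-2)*2 = 3 - 0*(-2)*2 = 3 - 0*2 = 3 - 1*0 = 3 + 0 = 3)
g(x) = 4 - √(3 + x) (g(x) = 4 - √(x + 3) = 4 - √(3 + x))
-474*(-344 + ((T(-4) - 103) + g(-7))) = -474*(-344 + ((0 - 103) + (4 - √(3 - 7)))) = -474*(-344 + (-103 + (4 - √(-4)))) = -474*(-344 + (-103 + (4 - 2*I))) = -474*(-344 + (-99 - 2*I)) = -474*(-443 - 2*I) = 209982 + 948*I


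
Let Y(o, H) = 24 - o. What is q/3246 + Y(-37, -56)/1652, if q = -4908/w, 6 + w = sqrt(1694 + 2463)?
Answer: 127889105/3683069572 - 818*sqrt(4157)/2229461 ≈ 0.011067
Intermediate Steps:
w = -6 + sqrt(4157) (w = -6 + sqrt(1694 + 2463) = -6 + sqrt(4157) ≈ 58.475)
q = -4908/(-6 + sqrt(4157)) ≈ -83.934
q/3246 + Y(-37, -56)/1652 = (4908/(6 - sqrt(4157)))/3246 + (24 - 1*(-37))/1652 = (4908/(6 - sqrt(4157)))*(1/3246) + (24 + 37)*(1/1652) = 818/(541*(6 - sqrt(4157))) + 61*(1/1652) = 818/(541*(6 - sqrt(4157))) + 61/1652 = 61/1652 + 818/(541*(6 - sqrt(4157)))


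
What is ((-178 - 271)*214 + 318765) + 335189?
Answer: 557868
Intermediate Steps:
((-178 - 271)*214 + 318765) + 335189 = (-449*214 + 318765) + 335189 = (-96086 + 318765) + 335189 = 222679 + 335189 = 557868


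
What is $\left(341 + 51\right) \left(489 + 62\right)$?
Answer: $215992$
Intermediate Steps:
$\left(341 + 51\right) \left(489 + 62\right) = 392 \cdot 551 = 215992$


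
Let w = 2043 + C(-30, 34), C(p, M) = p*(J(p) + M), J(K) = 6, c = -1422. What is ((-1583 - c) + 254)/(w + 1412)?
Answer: 93/2255 ≈ 0.041242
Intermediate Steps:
C(p, M) = p*(6 + M)
w = 843 (w = 2043 - 30*(6 + 34) = 2043 - 30*40 = 2043 - 1200 = 843)
((-1583 - c) + 254)/(w + 1412) = ((-1583 - 1*(-1422)) + 254)/(843 + 1412) = ((-1583 + 1422) + 254)/2255 = (-161 + 254)*(1/2255) = 93*(1/2255) = 93/2255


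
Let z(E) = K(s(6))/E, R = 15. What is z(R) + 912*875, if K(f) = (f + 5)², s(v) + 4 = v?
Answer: 11970049/15 ≈ 7.9800e+5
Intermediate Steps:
s(v) = -4 + v
K(f) = (5 + f)²
z(E) = 49/E (z(E) = (5 + (-4 + 6))²/E = (5 + 2)²/E = 7²/E = 49/E)
z(R) + 912*875 = 49/15 + 912*875 = 49*(1/15) + 798000 = 49/15 + 798000 = 11970049/15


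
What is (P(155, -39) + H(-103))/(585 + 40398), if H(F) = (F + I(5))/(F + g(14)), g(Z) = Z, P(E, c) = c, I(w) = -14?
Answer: -1118/1215829 ≈ -0.00091954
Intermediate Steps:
H(F) = (-14 + F)/(14 + F) (H(F) = (F - 14)/(F + 14) = (-14 + F)/(14 + F))
(P(155, -39) + H(-103))/(585 + 40398) = (-39 + (-14 - 103)/(14 - 103))/(585 + 40398) = (-39 - 117/(-89))/40983 = (-39 - 1/89*(-117))*(1/40983) = (-39 + 117/89)*(1/40983) = -3354/89*1/40983 = -1118/1215829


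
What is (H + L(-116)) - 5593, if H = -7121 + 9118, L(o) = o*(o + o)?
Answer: 23316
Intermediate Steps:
L(o) = 2*o² (L(o) = o*(2*o) = 2*o²)
H = 1997
(H + L(-116)) - 5593 = (1997 + 2*(-116)²) - 5593 = (1997 + 2*13456) - 5593 = (1997 + 26912) - 5593 = 28909 - 5593 = 23316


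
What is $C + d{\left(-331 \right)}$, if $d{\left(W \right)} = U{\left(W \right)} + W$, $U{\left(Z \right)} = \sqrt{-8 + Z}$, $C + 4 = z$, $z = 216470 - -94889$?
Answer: $311024 + i \sqrt{339} \approx 3.1102 \cdot 10^{5} + 18.412 i$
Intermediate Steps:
$z = 311359$ ($z = 216470 + 94889 = 311359$)
$C = 311355$ ($C = -4 + 311359 = 311355$)
$d{\left(W \right)} = W + \sqrt{-8 + W}$ ($d{\left(W \right)} = \sqrt{-8 + W} + W = W + \sqrt{-8 + W}$)
$C + d{\left(-331 \right)} = 311355 - \left(331 - \sqrt{-8 - 331}\right) = 311355 - \left(331 - \sqrt{-339}\right) = 311355 - \left(331 - i \sqrt{339}\right) = 311024 + i \sqrt{339}$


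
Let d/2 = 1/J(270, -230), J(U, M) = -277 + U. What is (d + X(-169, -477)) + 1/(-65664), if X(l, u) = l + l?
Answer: -155492359/459648 ≈ -338.29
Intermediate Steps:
X(l, u) = 2*l
d = -2/7 (d = 2/(-277 + 270) = 2/(-7) = 2*(-⅐) = -2/7 ≈ -0.28571)
(d + X(-169, -477)) + 1/(-65664) = (-2/7 + 2*(-169)) + 1/(-65664) = (-2/7 - 338) - 1/65664 = -2368/7 - 1/65664 = -155492359/459648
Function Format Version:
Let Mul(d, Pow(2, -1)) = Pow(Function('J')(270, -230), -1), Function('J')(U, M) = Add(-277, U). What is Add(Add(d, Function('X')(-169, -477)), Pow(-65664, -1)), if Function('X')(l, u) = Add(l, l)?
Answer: Rational(-155492359, 459648) ≈ -338.29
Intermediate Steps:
Function('X')(l, u) = Mul(2, l)
d = Rational(-2, 7) (d = Mul(2, Pow(Add(-277, 270), -1)) = Mul(2, Pow(-7, -1)) = Mul(2, Rational(-1, 7)) = Rational(-2, 7) ≈ -0.28571)
Add(Add(d, Function('X')(-169, -477)), Pow(-65664, -1)) = Add(Add(Rational(-2, 7), Mul(2, -169)), Pow(-65664, -1)) = Add(Add(Rational(-2, 7), -338), Rational(-1, 65664)) = Add(Rational(-2368, 7), Rational(-1, 65664)) = Rational(-155492359, 459648)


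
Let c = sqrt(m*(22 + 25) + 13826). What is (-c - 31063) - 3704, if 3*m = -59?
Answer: -34767 - sqrt(116115)/3 ≈ -34881.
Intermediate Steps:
m = -59/3 (m = (1/3)*(-59) = -59/3 ≈ -19.667)
c = sqrt(116115)/3 (c = sqrt(-59*(22 + 25)/3 + 13826) = sqrt(-59/3*47 + 13826) = sqrt(-2773/3 + 13826) = sqrt(38705/3) = sqrt(116115)/3 ≈ 113.59)
(-c - 31063) - 3704 = (-sqrt(116115)/3 - 31063) - 3704 = (-31063 - sqrt(116115)/3) - 3704 = -34767 - sqrt(116115)/3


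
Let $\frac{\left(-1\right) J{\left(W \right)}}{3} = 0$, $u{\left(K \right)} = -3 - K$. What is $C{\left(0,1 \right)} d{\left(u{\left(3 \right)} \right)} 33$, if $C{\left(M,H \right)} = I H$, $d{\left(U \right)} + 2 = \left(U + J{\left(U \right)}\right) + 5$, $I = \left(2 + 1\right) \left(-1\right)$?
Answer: $297$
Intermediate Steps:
$J{\left(W \right)} = 0$ ($J{\left(W \right)} = \left(-3\right) 0 = 0$)
$I = -3$ ($I = 3 \left(-1\right) = -3$)
$d{\left(U \right)} = 3 + U$ ($d{\left(U \right)} = -2 + \left(\left(U + 0\right) + 5\right) = -2 + \left(U + 5\right) = -2 + \left(5 + U\right) = 3 + U$)
$C{\left(M,H \right)} = - 3 H$
$C{\left(0,1 \right)} d{\left(u{\left(3 \right)} \right)} 33 = \left(-3\right) 1 \left(3 - 6\right) 33 = - 3 \left(3 - 6\right) 33 = \left(-3\right) \left(-3\right) 33 = 9 \cdot 33 = 297$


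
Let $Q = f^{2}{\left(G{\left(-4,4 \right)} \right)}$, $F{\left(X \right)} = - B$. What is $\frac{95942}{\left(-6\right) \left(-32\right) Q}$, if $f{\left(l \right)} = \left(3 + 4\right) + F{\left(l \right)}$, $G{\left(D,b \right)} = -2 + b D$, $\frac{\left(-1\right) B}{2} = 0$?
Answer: $\frac{979}{96} \approx 10.198$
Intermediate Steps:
$B = 0$ ($B = \left(-2\right) 0 = 0$)
$F{\left(X \right)} = 0$ ($F{\left(X \right)} = \left(-1\right) 0 = 0$)
$G{\left(D,b \right)} = -2 + D b$
$f{\left(l \right)} = 7$ ($f{\left(l \right)} = \left(3 + 4\right) + 0 = 7 + 0 = 7$)
$Q = 49$ ($Q = 7^{2} = 49$)
$\frac{95942}{\left(-6\right) \left(-32\right) Q} = \frac{95942}{\left(-6\right) \left(-32\right) 49} = \frac{95942}{192 \cdot 49} = \frac{95942}{9408} = 95942 \cdot \frac{1}{9408} = \frac{979}{96}$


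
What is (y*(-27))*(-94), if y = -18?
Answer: -45684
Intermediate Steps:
(y*(-27))*(-94) = -18*(-27)*(-94) = 486*(-94) = -45684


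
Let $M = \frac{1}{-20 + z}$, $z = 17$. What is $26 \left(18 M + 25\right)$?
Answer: $494$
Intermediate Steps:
$M = - \frac{1}{3}$ ($M = \frac{1}{-20 + 17} = \frac{1}{-3} = - \frac{1}{3} \approx -0.33333$)
$26 \left(18 M + 25\right) = 26 \left(18 \left(- \frac{1}{3}\right) + 25\right) = 26 \left(-6 + 25\right) = 26 \cdot 19 = 494$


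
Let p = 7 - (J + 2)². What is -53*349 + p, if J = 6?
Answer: -18554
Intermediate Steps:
p = -57 (p = 7 - (6 + 2)² = 7 - 1*8² = 7 - 1*64 = 7 - 64 = -57)
-53*349 + p = -53*349 - 57 = -18497 - 57 = -18554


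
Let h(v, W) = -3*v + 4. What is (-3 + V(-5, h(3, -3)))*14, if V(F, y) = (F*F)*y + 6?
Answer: -1708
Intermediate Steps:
h(v, W) = 4 - 3*v
V(F, y) = 6 + y*F² (V(F, y) = F²*y + 6 = y*F² + 6 = 6 + y*F²)
(-3 + V(-5, h(3, -3)))*14 = (-3 + (6 + (4 - 3*3)*(-5)²))*14 = (-3 + (6 + (4 - 9)*25))*14 = (-3 + (6 - 5*25))*14 = (-3 + (6 - 125))*14 = (-3 - 119)*14 = -122*14 = -1708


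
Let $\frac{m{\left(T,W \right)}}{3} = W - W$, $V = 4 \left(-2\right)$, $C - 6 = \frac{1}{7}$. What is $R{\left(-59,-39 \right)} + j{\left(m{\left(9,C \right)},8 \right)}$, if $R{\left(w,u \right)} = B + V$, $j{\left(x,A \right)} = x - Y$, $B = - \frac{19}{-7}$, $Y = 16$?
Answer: $- \frac{149}{7} \approx -21.286$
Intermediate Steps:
$B = \frac{19}{7}$ ($B = \left(-19\right) \left(- \frac{1}{7}\right) = \frac{19}{7} \approx 2.7143$)
$C = \frac{43}{7}$ ($C = 6 + \frac{1}{7} = \frac{43}{7} \approx 6.1429$)
$V = -8$
$m{\left(T,W \right)} = 0$ ($m{\left(T,W \right)} = 3 \left(W - W\right) = 3 \cdot 0 = 0$)
$j{\left(x,A \right)} = -16 + x$ ($j{\left(x,A \right)} = x - 16 = -16 + x$)
$R{\left(w,u \right)} = - \frac{37}{7}$ ($R{\left(w,u \right)} = \frac{19}{7} - 8 = - \frac{37}{7}$)
$R{\left(-59,-39 \right)} + j{\left(m{\left(9,C \right)},8 \right)} = - \frac{37}{7} + \left(-16 + 0\right) = - \frac{37}{7} - 16 = - \frac{149}{7}$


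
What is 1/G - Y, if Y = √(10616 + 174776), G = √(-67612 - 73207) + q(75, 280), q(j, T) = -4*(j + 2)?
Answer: -44/33669 - 4*√11587 - I*√140819/235683 ≈ -430.57 - 0.0015922*I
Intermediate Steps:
q(j, T) = -8 - 4*j (q(j, T) = -4*(2 + j) = -8 - 4*j)
G = -308 + I*√140819 (G = √(-67612 - 73207) + (-8 - 4*75) = √(-140819) + (-8 - 300) = I*√140819 - 308 = -308 + I*√140819 ≈ -308.0 + 375.26*I)
Y = 4*√11587 (Y = √185392 = 4*√11587 ≈ 430.57)
1/G - Y = 1/(-308 + I*√140819) - 4*√11587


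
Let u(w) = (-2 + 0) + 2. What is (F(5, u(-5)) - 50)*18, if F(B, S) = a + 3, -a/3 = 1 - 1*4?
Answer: -684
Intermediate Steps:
a = 9 (a = -3*(1 - 1*4) = -3*(1 - 4) = -3*(-3) = 9)
u(w) = 0 (u(w) = -2 + 2 = 0)
F(B, S) = 12 (F(B, S) = 9 + 3 = 12)
(F(5, u(-5)) - 50)*18 = (12 - 50)*18 = -38*18 = -684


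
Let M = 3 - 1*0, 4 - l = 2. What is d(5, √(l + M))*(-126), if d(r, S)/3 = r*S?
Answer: -1890*√5 ≈ -4226.2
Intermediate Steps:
l = 2 (l = 4 - 1*2 = 4 - 2 = 2)
M = 3 (M = 3 + 0 = 3)
d(r, S) = 3*S*r (d(r, S) = 3*(r*S) = 3*(S*r) = 3*S*r)
d(5, √(l + M))*(-126) = (3*√(2 + 3)*5)*(-126) = (3*√5*5)*(-126) = (15*√5)*(-126) = -1890*√5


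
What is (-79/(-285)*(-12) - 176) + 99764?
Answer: 9460544/95 ≈ 99585.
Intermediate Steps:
(-79/(-285)*(-12) - 176) + 99764 = (-79*(-1/285)*(-12) - 176) + 99764 = ((79/285)*(-12) - 176) + 99764 = (-316/95 - 176) + 99764 = -17036/95 + 99764 = 9460544/95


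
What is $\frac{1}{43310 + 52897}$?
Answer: $\frac{1}{96207} \approx 1.0394 \cdot 10^{-5}$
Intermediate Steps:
$\frac{1}{43310 + 52897} = \frac{1}{96207}$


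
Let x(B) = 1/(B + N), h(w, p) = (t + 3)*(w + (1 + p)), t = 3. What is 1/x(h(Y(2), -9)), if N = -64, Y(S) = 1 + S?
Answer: -94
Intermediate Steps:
h(w, p) = 6 + 6*p + 6*w (h(w, p) = (3 + 3)*(w + (1 + p)) = 6*(1 + p + w) = 6 + 6*p + 6*w)
x(B) = 1/(-64 + B) (x(B) = 1/(B - 64) = 1/(-64 + B))
1/x(h(Y(2), -9)) = 1/(1/(-64 + (6 + 6*(-9) + 6*(1 + 2)))) = 1/(1/(-64 + (6 - 54 + 6*3))) = 1/(1/(-64 + (6 - 54 + 18))) = 1/(1/(-64 - 30)) = 1/(1/(-94)) = 1/(-1/94) = -94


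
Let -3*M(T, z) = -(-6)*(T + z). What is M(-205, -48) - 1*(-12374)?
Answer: 12880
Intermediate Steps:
M(T, z) = -2*T - 2*z (M(T, z) = -(-1)*(-6*(T + z))/3 = -(-1)*(-6*T - 6*z)/3 = -(6*T + 6*z)/3 = -2*T - 2*z)
M(-205, -48) - 1*(-12374) = (-2*(-205) - 2*(-48)) - 1*(-12374) = (410 + 96) + 12374 = 506 + 12374 = 12880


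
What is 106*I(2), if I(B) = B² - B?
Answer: 212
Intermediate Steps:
106*I(2) = 106*(2*(-1 + 2)) = 106*(2*1) = 106*2 = 212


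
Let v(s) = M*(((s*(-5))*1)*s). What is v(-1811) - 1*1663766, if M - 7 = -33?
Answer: 424699964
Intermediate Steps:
M = -26 (M = 7 - 33 = -26)
v(s) = 130*s**2 (v(s) = -26*(s*(-5))*1*s = -26*-5*s*1*s = -26*(-5*s)*s = -(-130)*s**2 = 130*s**2)
v(-1811) - 1*1663766 = 130*(-1811)**2 - 1*1663766 = 130*3279721 - 1663766 = 426363730 - 1663766 = 424699964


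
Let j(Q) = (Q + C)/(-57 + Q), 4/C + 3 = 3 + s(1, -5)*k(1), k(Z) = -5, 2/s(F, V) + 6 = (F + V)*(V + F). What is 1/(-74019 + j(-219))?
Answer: -276/20429021 ≈ -1.3510e-5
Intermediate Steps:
s(F, V) = 2/(-6 + (F + V)²) (s(F, V) = 2/(-6 + (F + V)*(V + F)) = 2/(-6 + (F + V)*(F + V)) = 2/(-6 + (F + V)²))
C = -4 (C = 4/(-3 + (3 + (2/(-6 + (1 - 5)²))*(-5))) = 4/(-3 + (3 + (2/(-6 + (-4)²))*(-5))) = 4/(-3 + (3 + (2/(-6 + 16))*(-5))) = 4/(-3 + (3 + (2/10)*(-5))) = 4/(-3 + (3 + (2*(⅒))*(-5))) = 4/(-3 + (3 + (⅕)*(-5))) = 4/(-3 + (3 - 1)) = 4/(-3 + 2) = 4/(-1) = 4*(-1) = -4)
j(Q) = (-4 + Q)/(-57 + Q) (j(Q) = (Q - 4)/(-57 + Q) = (-4 + Q)/(-57 + Q))
1/(-74019 + j(-219)) = 1/(-74019 + (-4 - 219)/(-57 - 219)) = 1/(-74019 - 223/(-276)) = 1/(-74019 - 1/276*(-223)) = 1/(-74019 + 223/276) = 1/(-20429021/276) = -276/20429021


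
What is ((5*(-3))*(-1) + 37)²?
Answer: 2704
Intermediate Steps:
((5*(-3))*(-1) + 37)² = (-15*(-1) + 37)² = (15 + 37)² = 52² = 2704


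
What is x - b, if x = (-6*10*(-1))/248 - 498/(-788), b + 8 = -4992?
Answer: 30540337/6107 ≈ 5000.9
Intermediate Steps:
b = -5000 (b = -8 - 4992 = -5000)
x = 5337/6107 (x = -60*(-1)*(1/248) - 498*(-1/788) = 60*(1/248) + 249/394 = 15/62 + 249/394 = 5337/6107 ≈ 0.87391)
x - b = 5337/6107 - 1*(-5000) = 5337/6107 + 5000 = 30540337/6107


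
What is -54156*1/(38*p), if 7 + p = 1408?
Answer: -9026/8873 ≈ -1.0172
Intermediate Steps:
p = 1401 (p = -7 + 1408 = 1401)
-54156*1/(38*p) = -54156/(38*1401) = -54156/53238 = -54156*1/53238 = -9026/8873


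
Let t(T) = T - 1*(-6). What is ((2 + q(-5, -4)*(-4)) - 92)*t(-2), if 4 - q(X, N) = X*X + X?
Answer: -104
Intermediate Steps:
q(X, N) = 4 - X - X² (q(X, N) = 4 - (X*X + X) = 4 - (X² + X) = 4 - (X + X²) = 4 + (-X - X²) = 4 - X - X²)
t(T) = 6 + T (t(T) = T + 6 = 6 + T)
((2 + q(-5, -4)*(-4)) - 92)*t(-2) = ((2 + (4 - 1*(-5) - 1*(-5)²)*(-4)) - 92)*(6 - 2) = ((2 + (4 + 5 - 1*25)*(-4)) - 92)*4 = ((2 + (4 + 5 - 25)*(-4)) - 92)*4 = ((2 - 16*(-4)) - 92)*4 = ((2 + 64) - 92)*4 = (66 - 92)*4 = -26*4 = -104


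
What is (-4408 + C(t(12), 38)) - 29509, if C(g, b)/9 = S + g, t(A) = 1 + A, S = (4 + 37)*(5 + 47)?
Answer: -14612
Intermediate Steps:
S = 2132 (S = 41*52 = 2132)
C(g, b) = 19188 + 9*g (C(g, b) = 9*(2132 + g) = 19188 + 9*g)
(-4408 + C(t(12), 38)) - 29509 = (-4408 + (19188 + 9*(1 + 12))) - 29509 = (-4408 + (19188 + 9*13)) - 29509 = (-4408 + (19188 + 117)) - 29509 = (-4408 + 19305) - 29509 = 14897 - 29509 = -14612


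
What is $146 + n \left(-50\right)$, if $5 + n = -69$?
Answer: $3846$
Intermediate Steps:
$n = -74$ ($n = -5 - 69 = -74$)
$146 + n \left(-50\right) = 146 - -3700 = 146 + 3700 = 3846$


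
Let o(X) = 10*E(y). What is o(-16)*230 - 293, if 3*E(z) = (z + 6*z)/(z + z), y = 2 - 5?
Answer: 7171/3 ≈ 2390.3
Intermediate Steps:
y = -3
E(z) = 7/6 (E(z) = ((z + 6*z)/(z + z))/3 = ((7*z)/((2*z)))/3 = ((7*z)*(1/(2*z)))/3 = (⅓)*(7/2) = 7/6)
o(X) = 35/3 (o(X) = 10*(7/6) = 35/3)
o(-16)*230 - 293 = (35/3)*230 - 293 = 8050/3 - 293 = 7171/3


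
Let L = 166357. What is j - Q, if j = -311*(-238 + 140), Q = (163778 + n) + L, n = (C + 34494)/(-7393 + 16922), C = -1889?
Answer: -2855464158/9529 ≈ -2.9966e+5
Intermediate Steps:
n = 32605/9529 (n = (-1889 + 34494)/(-7393 + 16922) = 32605/9529 ≈ 3.4217)
Q = 3145889020/9529 (Q = (163778 + 32605/9529) + 166357 = 1560673167/9529 + 166357 = 3145889020/9529 ≈ 3.3014e+5)
j = 30478 (j = -311*(-98) = 30478)
j - Q = 30478 - 1*3145889020/9529 = 30478 - 3145889020/9529 = -2855464158/9529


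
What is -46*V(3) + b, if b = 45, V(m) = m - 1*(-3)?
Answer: -231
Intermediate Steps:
V(m) = 3 + m (V(m) = m + 3 = 3 + m)
-46*V(3) + b = -46*(3 + 3) + 45 = -46*6 + 45 = -276 + 45 = -231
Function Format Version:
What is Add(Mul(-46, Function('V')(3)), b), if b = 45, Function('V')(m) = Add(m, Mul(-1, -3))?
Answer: -231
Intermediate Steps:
Function('V')(m) = Add(3, m) (Function('V')(m) = Add(m, 3) = Add(3, m))
Add(Mul(-46, Function('V')(3)), b) = Add(Mul(-46, Add(3, 3)), 45) = Add(Mul(-46, 6), 45) = Add(-276, 45) = -231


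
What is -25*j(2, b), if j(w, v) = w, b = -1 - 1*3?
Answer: -50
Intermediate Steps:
b = -4 (b = -1 - 3 = -4)
-25*j(2, b) = -25*2 = -50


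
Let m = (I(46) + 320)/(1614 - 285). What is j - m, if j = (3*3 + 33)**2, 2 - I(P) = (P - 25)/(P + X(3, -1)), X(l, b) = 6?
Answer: 121889789/69108 ≈ 1763.8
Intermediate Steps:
I(P) = 2 - (-25 + P)/(6 + P) (I(P) = 2 - (P - 25)/(P + 6) = 2 - (-25 + P)/(6 + P))
j = 1764 (j = (9 + 33)**2 = 42**2 = 1764)
m = 16723/69108 (m = ((37 + 46)/(6 + 46) + 320)/(1614 - 285) = (83/52 + 320)/1329 = ((1/52)*83 + 320)*(1/1329) = (83/52 + 320)*(1/1329) = (16723/52)*(1/1329) = 16723/69108 ≈ 0.24198)
j - m = 1764 - 1*16723/69108 = 1764 - 16723/69108 = 121889789/69108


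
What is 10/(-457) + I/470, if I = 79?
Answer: 31403/214790 ≈ 0.14620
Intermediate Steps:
10/(-457) + I/470 = 10/(-457) + 79/470 = 10*(-1/457) + 79*(1/470) = -10/457 + 79/470 = 31403/214790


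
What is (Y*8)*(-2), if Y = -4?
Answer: 64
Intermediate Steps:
(Y*8)*(-2) = -4*8*(-2) = -32*(-2) = 64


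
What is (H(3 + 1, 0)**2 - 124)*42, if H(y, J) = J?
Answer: -5208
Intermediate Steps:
(H(3 + 1, 0)**2 - 124)*42 = (0**2 - 124)*42 = (0 - 124)*42 = -124*42 = -5208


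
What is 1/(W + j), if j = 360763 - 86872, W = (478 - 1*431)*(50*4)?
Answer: 1/283291 ≈ 3.5299e-6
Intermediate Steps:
W = 9400 (W = (478 - 431)*200 = 47*200 = 9400)
j = 273891
1/(W + j) = 1/(9400 + 273891) = 1/283291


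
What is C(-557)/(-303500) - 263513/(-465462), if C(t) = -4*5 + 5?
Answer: 7998317743/14126771700 ≈ 0.56618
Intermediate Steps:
C(t) = -15 (C(t) = -20 + 5 = -15)
C(-557)/(-303500) - 263513/(-465462) = -15/(-303500) - 263513/(-465462) = -15*(-1/303500) - 263513*(-1/465462) = 3/60700 + 263513/465462 = 7998317743/14126771700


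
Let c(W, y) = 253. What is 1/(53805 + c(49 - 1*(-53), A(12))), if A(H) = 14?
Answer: 1/54058 ≈ 1.8499e-5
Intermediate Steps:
1/(53805 + c(49 - 1*(-53), A(12))) = 1/(53805 + 253) = 1/54058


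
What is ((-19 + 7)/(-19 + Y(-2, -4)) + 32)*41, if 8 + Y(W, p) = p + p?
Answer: 46412/35 ≈ 1326.1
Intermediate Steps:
Y(W, p) = -8 + 2*p (Y(W, p) = -8 + (p + p) = -8 + 2*p)
((-19 + 7)/(-19 + Y(-2, -4)) + 32)*41 = ((-19 + 7)/(-19 + (-8 + 2*(-4))) + 32)*41 = (-12/(-19 + (-8 - 8)) + 32)*41 = (-12/(-19 - 16) + 32)*41 = (-12/(-35) + 32)*41 = (-12*(-1/35) + 32)*41 = (12/35 + 32)*41 = (1132/35)*41 = 46412/35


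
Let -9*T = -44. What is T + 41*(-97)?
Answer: -35749/9 ≈ -3972.1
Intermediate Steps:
T = 44/9 (T = -⅑*(-44) = 44/9 ≈ 4.8889)
T + 41*(-97) = 44/9 + 41*(-97) = 44/9 - 3977 = -35749/9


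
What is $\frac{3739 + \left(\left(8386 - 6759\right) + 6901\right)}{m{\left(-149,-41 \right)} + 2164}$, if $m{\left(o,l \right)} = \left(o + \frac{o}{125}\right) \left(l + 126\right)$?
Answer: $- \frac{306675}{265058} \approx -1.157$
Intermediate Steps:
$m{\left(o,l \right)} = \frac{126 o \left(126 + l\right)}{125}$ ($m{\left(o,l \right)} = \left(o + o \frac{1}{125}\right) \left(126 + l\right) = \left(o + \frac{o}{125}\right) \left(126 + l\right) = \frac{126 o}{125} \left(126 + l\right) = \frac{126 o \left(126 + l\right)}{125}$)
$\frac{3739 + \left(\left(8386 - 6759\right) + 6901\right)}{m{\left(-149,-41 \right)} + 2164} = \frac{3739 + \left(\left(8386 - 6759\right) + 6901\right)}{\frac{126}{125} \left(-149\right) \left(126 - 41\right) + 2164} = \frac{3739 + \left(1627 + 6901\right)}{\frac{126}{125} \left(-149\right) 85 + 2164} = \frac{3739 + 8528}{- \frac{319158}{25} + 2164} = \frac{12267}{- \frac{265058}{25}} = 12267 \left(- \frac{25}{265058}\right) = - \frac{306675}{265058}$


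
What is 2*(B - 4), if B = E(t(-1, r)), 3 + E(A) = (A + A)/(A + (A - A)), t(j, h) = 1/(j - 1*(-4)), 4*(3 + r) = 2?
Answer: -10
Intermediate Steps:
r = -5/2 (r = -3 + (¼)*2 = -3 + ½ = -5/2 ≈ -2.5000)
t(j, h) = 1/(4 + j) (t(j, h) = 1/(j + 4) = 1/(4 + j))
E(A) = -1 (E(A) = -3 + (A + A)/(A + (A - A)) = -3 + (2*A)/(A + 0) = -3 + (2*A)/A = -3 + 2 = -1)
B = -1
2*(B - 4) = 2*(-1 - 4) = 2*(-5) = -10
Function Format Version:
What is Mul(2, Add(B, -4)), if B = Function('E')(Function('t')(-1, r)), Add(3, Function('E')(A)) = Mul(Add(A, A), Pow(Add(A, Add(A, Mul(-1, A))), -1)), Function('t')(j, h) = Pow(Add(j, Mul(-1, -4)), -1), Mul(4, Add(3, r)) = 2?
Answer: -10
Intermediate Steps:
r = Rational(-5, 2) (r = Add(-3, Mul(Rational(1, 4), 2)) = Add(-3, Rational(1, 2)) = Rational(-5, 2) ≈ -2.5000)
Function('t')(j, h) = Pow(Add(4, j), -1) (Function('t')(j, h) = Pow(Add(j, 4), -1) = Pow(Add(4, j), -1))
Function('E')(A) = -1 (Function('E')(A) = Add(-3, Mul(Add(A, A), Pow(Add(A, Add(A, Mul(-1, A))), -1))) = Add(-3, Mul(Mul(2, A), Pow(Add(A, 0), -1))) = Add(-3, Mul(Mul(2, A), Pow(A, -1))) = Add(-3, 2) = -1)
B = -1
Mul(2, Add(B, -4)) = Mul(2, Add(-1, -4)) = Mul(2, -5) = -10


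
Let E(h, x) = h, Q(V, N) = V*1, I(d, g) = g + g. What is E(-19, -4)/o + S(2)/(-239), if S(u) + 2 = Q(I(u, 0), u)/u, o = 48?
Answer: -4445/11472 ≈ -0.38747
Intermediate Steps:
I(d, g) = 2*g
Q(V, N) = V
S(u) = -2 (S(u) = -2 + (2*0)/u = -2 + 0/u = -2 + 0 = -2)
E(-19, -4)/o + S(2)/(-239) = -19/48 - 2/(-239) = -19*1/48 - 2*(-1/239) = -19/48 + 2/239 = -4445/11472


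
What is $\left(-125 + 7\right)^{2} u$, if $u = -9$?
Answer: $-125316$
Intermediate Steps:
$\left(-125 + 7\right)^{2} u = \left(-125 + 7\right)^{2} \left(-9\right) = \left(-118\right)^{2} \left(-9\right) = 13924 \left(-9\right) = -125316$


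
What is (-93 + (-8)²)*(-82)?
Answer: 2378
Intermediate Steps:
(-93 + (-8)²)*(-82) = (-93 + 64)*(-82) = -29*(-82) = 2378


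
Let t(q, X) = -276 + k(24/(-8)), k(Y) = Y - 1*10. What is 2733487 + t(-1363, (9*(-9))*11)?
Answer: 2733198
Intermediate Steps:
k(Y) = -10 + Y (k(Y) = Y - 10 = -10 + Y)
t(q, X) = -289 (t(q, X) = -276 + (-10 + 24/(-8)) = -276 + (-10 + 24*(-1/8)) = -276 + (-10 - 3) = -276 - 13 = -289)
2733487 + t(-1363, (9*(-9))*11) = 2733487 - 289 = 2733198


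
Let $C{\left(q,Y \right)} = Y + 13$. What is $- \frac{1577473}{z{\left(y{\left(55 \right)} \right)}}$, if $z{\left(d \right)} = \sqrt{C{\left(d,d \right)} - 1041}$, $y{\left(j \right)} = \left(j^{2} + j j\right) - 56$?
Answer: $- \frac{1577473 \sqrt{4966}}{4966} \approx -22385.0$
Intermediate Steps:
$y{\left(j \right)} = -56 + 2 j^{2}$ ($y{\left(j \right)} = \left(j^{2} + j^{2}\right) - 56 = 2 j^{2} - 56 = -56 + 2 j^{2}$)
$C{\left(q,Y \right)} = 13 + Y$
$z{\left(d \right)} = \sqrt{-1028 + d}$ ($z{\left(d \right)} = \sqrt{\left(13 + d\right) - 1041} = \sqrt{-1028 + d}$)
$- \frac{1577473}{z{\left(y{\left(55 \right)} \right)}} = - \frac{1577473}{\sqrt{-1028 - \left(56 - 2 \cdot 55^{2}\right)}} = - \frac{1577473}{\sqrt{-1028 + \left(-56 + 2 \cdot 3025\right)}} = - \frac{1577473}{\sqrt{-1028 + \left(-56 + 6050\right)}} = - \frac{1577473}{\sqrt{-1028 + 5994}} = - \frac{1577473}{\sqrt{4966}} = - 1577473 \frac{\sqrt{4966}}{4966} = - \frac{1577473 \sqrt{4966}}{4966}$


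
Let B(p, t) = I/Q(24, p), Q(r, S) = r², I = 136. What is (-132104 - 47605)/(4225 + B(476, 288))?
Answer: -12939048/304217 ≈ -42.532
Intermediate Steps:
B(p, t) = 17/72 (B(p, t) = 136/(24²) = 136/576 = 136*(1/576) = 17/72)
(-132104 - 47605)/(4225 + B(476, 288)) = (-132104 - 47605)/(4225 + 17/72) = -179709/304217/72 = -179709*72/304217 = -12939048/304217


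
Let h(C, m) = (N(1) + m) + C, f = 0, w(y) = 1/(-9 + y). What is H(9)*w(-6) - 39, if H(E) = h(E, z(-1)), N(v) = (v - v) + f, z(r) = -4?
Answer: -118/3 ≈ -39.333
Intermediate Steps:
N(v) = 0 (N(v) = (v - v) + 0 = 0 + 0 = 0)
h(C, m) = C + m (h(C, m) = (0 + m) + C = m + C = C + m)
H(E) = -4 + E (H(E) = E - 4 = -4 + E)
H(9)*w(-6) - 39 = (-4 + 9)/(-9 - 6) - 39 = 5/(-15) - 39 = 5*(-1/15) - 39 = -1/3 - 39 = -118/3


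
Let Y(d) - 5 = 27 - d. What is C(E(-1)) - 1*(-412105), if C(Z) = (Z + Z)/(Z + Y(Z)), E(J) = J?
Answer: 6593679/16 ≈ 4.1211e+5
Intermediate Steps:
Y(d) = 32 - d (Y(d) = 5 + (27 - d) = 32 - d)
C(Z) = Z/16 (C(Z) = (Z + Z)/(Z + (32 - Z)) = (2*Z)/32 = (2*Z)*(1/32) = Z/16)
C(E(-1)) - 1*(-412105) = (1/16)*(-1) - 1*(-412105) = -1/16 + 412105 = 6593679/16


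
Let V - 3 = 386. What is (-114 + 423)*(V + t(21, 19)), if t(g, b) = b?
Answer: 126072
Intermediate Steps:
V = 389 (V = 3 + 386 = 389)
(-114 + 423)*(V + t(21, 19)) = (-114 + 423)*(389 + 19) = 309*408 = 126072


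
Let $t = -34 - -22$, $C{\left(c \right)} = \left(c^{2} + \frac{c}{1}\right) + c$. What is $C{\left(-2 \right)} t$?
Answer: $0$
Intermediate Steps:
$C{\left(c \right)} = c^{2} + 2 c$ ($C{\left(c \right)} = \left(c^{2} + 1 c\right) + c = \left(c^{2} + c\right) + c = \left(c + c^{2}\right) + c = c^{2} + 2 c$)
$t = -12$ ($t = -34 + 22 = -12$)
$C{\left(-2 \right)} t = - 2 \left(2 - 2\right) \left(-12\right) = \left(-2\right) 0 \left(-12\right) = 0 \left(-12\right) = 0$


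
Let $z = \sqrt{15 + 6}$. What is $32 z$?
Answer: $32 \sqrt{21} \approx 146.64$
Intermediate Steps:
$z = \sqrt{21} \approx 4.5826$
$32 z = 32 \sqrt{21}$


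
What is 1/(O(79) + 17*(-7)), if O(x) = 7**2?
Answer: -1/70 ≈ -0.014286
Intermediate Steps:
O(x) = 49
1/(O(79) + 17*(-7)) = 1/(49 + 17*(-7)) = 1/(49 - 119) = 1/(-70) = -1/70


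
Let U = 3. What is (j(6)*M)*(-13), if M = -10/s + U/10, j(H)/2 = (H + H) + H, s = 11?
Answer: 15678/55 ≈ 285.05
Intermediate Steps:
j(H) = 6*H (j(H) = 2*((H + H) + H) = 2*(2*H + H) = 2*(3*H) = 6*H)
M = -67/110 (M = -10/11 + 3/10 = -67/110 ≈ -0.60909)
(j(6)*M)*(-13) = ((6*6)*(-67/110))*(-13) = (36*(-67/110))*(-13) = -1206/55*(-13) = 15678/55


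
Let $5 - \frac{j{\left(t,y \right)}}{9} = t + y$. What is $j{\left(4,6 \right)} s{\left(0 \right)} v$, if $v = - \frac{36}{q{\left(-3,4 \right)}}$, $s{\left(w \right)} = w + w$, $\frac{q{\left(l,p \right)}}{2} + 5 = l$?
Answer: $0$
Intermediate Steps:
$q{\left(l,p \right)} = -10 + 2 l$
$j{\left(t,y \right)} = 45 - 9 t - 9 y$ ($j{\left(t,y \right)} = 45 - 9 \left(t + y\right) = 45 - \left(9 t + 9 y\right) = 45 - 9 t - 9 y$)
$s{\left(w \right)} = 2 w$
$v = \frac{9}{4}$ ($v = - \frac{36}{-10 + 2 \left(-3\right)} = - \frac{36}{-10 - 6} = - \frac{36}{-16} = \left(-36\right) \left(- \frac{1}{16}\right) = \frac{9}{4} \approx 2.25$)
$j{\left(4,6 \right)} s{\left(0 \right)} v = \left(45 - 36 - 54\right) 2 \cdot 0 \cdot \frac{9}{4} = \left(45 - 36 - 54\right) 0 \cdot \frac{9}{4} = \left(-45\right) 0 \cdot \frac{9}{4} = 0 \cdot \frac{9}{4} = 0$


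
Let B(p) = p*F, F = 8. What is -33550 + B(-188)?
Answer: -35054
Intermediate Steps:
B(p) = 8*p (B(p) = p*8 = 8*p)
-33550 + B(-188) = -33550 + 8*(-188) = -33550 - 1504 = -35054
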